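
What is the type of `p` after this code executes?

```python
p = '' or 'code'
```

'or' returns first truthy value ('code', which is str)

str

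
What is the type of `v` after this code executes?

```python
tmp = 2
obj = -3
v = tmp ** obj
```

int ** negative int returns float

float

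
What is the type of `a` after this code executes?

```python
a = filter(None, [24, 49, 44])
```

filter() returns a filter iterator object

filter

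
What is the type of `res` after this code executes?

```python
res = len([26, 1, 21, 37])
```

len() always returns int

int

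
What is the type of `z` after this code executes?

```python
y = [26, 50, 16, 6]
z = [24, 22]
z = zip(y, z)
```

zip() returns a zip iterator object

zip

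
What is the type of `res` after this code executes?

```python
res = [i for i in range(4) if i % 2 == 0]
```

A list comprehension [...] produces a list

list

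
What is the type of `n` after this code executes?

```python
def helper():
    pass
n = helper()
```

A function with no return statement returns None

NoneType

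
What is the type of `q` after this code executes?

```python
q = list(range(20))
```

list(range(...)) returns list

list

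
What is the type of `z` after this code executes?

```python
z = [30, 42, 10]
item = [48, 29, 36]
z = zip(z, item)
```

zip() returns a zip iterator object

zip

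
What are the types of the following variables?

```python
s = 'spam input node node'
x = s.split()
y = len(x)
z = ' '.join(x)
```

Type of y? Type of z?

len() returns int; str.join() returns str

int, str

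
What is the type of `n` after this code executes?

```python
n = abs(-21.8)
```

abs() of float returns float

float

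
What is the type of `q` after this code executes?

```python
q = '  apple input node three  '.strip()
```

str.strip() returns str

str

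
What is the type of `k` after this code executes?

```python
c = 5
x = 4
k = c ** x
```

int ** positive int returns int (5 ** 4 = 625)

int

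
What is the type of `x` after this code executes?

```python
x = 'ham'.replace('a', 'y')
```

str.replace() returns str

str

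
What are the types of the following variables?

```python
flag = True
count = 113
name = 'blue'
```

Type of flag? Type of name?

flag is bool; name is str

bool, str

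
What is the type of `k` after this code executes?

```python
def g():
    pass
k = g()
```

A function with no return statement returns None

NoneType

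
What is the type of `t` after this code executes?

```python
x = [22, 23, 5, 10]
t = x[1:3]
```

Slicing a list always returns a list

list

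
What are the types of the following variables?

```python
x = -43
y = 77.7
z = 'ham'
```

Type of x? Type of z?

x is int; z is str

int, str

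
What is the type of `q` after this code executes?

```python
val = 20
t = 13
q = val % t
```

int % int returns int (20 % 13 = 7)

int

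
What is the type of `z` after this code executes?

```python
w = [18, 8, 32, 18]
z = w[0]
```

Indexing a list of ints returns int (w[0] = 18)

int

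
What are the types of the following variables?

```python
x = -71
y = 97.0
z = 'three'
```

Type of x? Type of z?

x is int; z is str

int, str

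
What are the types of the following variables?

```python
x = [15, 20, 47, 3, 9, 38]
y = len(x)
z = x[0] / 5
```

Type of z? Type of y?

int / int returns float; len() returns int

float, int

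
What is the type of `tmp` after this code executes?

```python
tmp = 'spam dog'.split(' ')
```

str.split() returns list

list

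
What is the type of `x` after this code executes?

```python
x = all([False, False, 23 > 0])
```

all() returns bool

bool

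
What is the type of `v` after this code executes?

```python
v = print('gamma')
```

print() returns None

NoneType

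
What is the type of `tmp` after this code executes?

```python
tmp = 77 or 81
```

'or' returns the first truthy value (77, which is int)

int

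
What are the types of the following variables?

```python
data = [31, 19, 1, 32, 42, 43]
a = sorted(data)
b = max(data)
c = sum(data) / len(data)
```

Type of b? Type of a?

max of ints returns int; sorted() returns list

int, list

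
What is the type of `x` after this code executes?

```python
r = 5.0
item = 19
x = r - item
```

float - int returns float (5.0 - 19 = -14.0)

float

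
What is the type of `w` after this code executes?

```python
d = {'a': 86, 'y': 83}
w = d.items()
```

dict.items() returns a dict_items view

dict_items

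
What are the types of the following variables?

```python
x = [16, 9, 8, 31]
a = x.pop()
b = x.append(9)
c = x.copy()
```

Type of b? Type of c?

list.append() returns None; list.copy() returns list

NoneType, list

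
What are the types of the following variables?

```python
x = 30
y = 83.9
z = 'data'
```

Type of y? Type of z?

y is float; z is str

float, str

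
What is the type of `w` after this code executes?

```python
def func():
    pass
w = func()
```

A function with no return statement returns None

NoneType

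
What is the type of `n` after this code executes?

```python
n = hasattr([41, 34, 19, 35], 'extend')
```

hasattr() returns bool

bool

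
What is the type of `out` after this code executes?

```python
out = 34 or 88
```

'or' returns the first truthy value (34, which is int)

int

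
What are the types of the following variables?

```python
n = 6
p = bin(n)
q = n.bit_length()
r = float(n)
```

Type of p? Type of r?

bin() returns str; float() returns float

str, float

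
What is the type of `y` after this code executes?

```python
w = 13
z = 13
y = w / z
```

int / int always returns float in Python 3 (13 / 13 = 1)

float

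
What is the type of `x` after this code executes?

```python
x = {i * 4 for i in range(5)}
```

A set comprehension {expr for x in iterable} produces a set

set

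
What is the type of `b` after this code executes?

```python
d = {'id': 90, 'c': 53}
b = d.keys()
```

.keys() returns a dict_keys view object

dict_keys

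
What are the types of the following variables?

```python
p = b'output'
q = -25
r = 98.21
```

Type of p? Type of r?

p is bytes; r is float

bytes, float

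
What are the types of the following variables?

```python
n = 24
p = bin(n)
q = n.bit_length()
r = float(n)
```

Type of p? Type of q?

bin() returns str; int.bit_length() returns int

str, int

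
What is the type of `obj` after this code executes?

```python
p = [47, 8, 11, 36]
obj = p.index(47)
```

list.index() returns int

int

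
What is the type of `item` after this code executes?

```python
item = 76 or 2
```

'or' returns the first truthy value (76, which is int)

int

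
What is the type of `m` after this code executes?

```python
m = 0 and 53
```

'and' returns the first falsy value (0, which is int)

int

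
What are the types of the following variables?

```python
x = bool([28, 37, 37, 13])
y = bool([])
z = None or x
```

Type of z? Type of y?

None or <bool> returns the bool; bool() returns bool

bool, bool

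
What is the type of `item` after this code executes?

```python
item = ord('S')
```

ord() returns int (Unicode code point)

int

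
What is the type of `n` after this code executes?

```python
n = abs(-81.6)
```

abs() of float returns float

float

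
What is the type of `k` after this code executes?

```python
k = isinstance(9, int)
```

isinstance() returns bool

bool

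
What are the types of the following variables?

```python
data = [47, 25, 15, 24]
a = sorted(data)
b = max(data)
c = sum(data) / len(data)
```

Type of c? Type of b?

int / int returns float; max of ints returns int

float, int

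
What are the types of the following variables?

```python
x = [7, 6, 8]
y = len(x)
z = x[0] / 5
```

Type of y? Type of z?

len() returns int; int / int returns float

int, float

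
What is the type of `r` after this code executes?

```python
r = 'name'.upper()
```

str.upper() returns str

str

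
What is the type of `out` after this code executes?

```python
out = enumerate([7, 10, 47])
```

enumerate() returns an enumerate iterator object

enumerate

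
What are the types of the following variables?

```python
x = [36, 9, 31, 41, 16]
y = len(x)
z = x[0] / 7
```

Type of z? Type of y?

int / int returns float; len() returns int

float, int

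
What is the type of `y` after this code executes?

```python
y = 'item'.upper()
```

str.upper() returns str

str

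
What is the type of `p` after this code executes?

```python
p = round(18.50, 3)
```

round() with ndigits arg returns float

float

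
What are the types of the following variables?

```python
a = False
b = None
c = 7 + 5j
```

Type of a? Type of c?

a is bool; c is complex

bool, complex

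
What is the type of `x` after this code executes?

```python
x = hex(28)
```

hex() returns str representation

str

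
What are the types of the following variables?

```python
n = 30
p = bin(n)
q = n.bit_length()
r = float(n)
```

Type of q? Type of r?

int.bit_length() returns int; float() returns float

int, float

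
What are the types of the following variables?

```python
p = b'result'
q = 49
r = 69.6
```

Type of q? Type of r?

q is int; r is float

int, float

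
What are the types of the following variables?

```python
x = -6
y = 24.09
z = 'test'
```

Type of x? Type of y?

x is int; y is float

int, float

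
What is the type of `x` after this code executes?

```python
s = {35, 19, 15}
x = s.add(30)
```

set.add() returns None (mutates in place)

NoneType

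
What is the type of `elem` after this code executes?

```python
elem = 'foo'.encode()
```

str.encode() returns bytes

bytes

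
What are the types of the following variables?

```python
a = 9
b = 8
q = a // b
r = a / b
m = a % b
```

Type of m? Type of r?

int % int returns int; int / int returns float

int, float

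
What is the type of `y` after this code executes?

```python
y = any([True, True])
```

any() returns bool

bool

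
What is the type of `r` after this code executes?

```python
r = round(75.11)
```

round() with no ndigits arg returns int

int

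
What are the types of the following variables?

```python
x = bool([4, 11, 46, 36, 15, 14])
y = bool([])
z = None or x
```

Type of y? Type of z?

bool() returns bool; None or <bool> returns the bool

bool, bool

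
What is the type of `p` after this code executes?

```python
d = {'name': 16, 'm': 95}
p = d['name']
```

Accessing dict[str, int] with key 'name' returns int value 16

int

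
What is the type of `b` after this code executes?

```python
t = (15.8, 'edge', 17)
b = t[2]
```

Index 2 of tuple is 17 which is int

int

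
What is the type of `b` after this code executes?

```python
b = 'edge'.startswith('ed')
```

str.startswith() returns bool

bool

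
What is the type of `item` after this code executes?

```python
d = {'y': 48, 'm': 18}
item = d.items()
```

dict.items() returns a dict_items view

dict_items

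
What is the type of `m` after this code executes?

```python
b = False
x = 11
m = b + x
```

bool + int returns int (False is 0, so 0 + 11 = 11)

int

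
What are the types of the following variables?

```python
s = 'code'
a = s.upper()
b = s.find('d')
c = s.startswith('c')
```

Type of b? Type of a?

str.find() returns int; str.upper() returns str

int, str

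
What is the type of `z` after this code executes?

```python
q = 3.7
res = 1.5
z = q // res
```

float // float returns float (floor division preserves float type)

float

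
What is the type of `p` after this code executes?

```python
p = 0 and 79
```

'and' returns the first falsy value (0, which is int)

int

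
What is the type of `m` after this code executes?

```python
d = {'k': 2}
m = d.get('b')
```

dict.get() returns None when key 'b' is not found and no default given

NoneType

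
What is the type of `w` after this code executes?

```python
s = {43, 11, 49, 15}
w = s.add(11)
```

set.add() returns None (mutates in place)

NoneType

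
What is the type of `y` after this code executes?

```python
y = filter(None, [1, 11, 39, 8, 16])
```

filter() returns a filter iterator object

filter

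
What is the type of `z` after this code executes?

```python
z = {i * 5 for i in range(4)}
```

A set comprehension {expr for x in iterable} produces a set

set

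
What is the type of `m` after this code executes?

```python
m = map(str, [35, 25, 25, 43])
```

map() returns a map iterator object

map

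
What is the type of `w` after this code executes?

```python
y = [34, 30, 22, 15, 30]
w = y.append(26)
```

list.append() returns None (mutates in place)

NoneType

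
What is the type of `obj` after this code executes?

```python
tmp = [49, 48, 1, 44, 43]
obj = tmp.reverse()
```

list.reverse() returns None

NoneType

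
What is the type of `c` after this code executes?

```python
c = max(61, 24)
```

max() of ints returns int

int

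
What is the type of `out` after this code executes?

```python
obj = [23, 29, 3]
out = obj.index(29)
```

list.index() returns int

int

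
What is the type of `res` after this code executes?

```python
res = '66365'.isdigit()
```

str.isdigit() returns bool

bool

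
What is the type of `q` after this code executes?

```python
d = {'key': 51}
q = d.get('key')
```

dict.get() returns the value (int) when key is found

int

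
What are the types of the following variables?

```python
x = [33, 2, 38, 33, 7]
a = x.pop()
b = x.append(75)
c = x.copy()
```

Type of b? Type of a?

list.append() returns None; list.pop() returns the element (int)

NoneType, int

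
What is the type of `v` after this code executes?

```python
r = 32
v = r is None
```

'is' comparison returns bool

bool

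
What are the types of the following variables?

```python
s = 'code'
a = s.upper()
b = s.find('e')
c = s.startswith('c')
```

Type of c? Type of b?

str.startswith() returns bool; str.find() returns int

bool, int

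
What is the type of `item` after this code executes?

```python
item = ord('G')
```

ord() returns int (Unicode code point)

int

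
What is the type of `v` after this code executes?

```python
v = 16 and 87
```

'and' returns the last value when all truthy (87, which is int)

int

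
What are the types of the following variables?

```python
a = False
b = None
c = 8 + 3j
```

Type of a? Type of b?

a is bool; b is NoneType

bool, NoneType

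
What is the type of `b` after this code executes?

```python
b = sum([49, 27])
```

sum() of ints returns int

int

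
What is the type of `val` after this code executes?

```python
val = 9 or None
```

'or' returns first truthy value (9, int)

int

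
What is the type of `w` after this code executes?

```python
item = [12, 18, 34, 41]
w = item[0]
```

Indexing a list of ints returns int (item[0] = 12)

int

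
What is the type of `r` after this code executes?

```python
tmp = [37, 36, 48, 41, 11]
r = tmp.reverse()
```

list.reverse() returns None

NoneType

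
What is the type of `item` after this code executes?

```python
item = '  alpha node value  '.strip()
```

str.strip() returns str

str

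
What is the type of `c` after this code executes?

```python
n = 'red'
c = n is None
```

'is' comparison returns bool

bool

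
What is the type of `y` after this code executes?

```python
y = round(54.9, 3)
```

round() with ndigits arg returns float

float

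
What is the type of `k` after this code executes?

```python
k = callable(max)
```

callable() returns bool

bool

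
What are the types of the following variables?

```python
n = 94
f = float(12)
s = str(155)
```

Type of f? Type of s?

f is float; s is str

float, str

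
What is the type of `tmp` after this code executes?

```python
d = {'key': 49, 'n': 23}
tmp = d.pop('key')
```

dict.pop() returns the value (int)

int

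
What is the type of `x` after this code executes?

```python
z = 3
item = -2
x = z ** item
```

int ** negative int returns float

float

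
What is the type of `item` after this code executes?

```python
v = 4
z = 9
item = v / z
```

int / int always returns float in Python 3 (4 / 9 = 0.444444)

float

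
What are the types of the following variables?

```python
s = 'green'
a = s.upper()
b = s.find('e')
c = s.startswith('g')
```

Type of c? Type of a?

str.startswith() returns bool; str.upper() returns str

bool, str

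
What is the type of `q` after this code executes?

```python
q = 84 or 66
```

'or' returns the first truthy value (84, which is int)

int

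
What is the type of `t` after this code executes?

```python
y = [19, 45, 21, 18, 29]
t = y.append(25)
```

list.append() returns None (mutates in place)

NoneType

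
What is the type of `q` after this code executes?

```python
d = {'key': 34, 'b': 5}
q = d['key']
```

Accessing dict[str, int] with key 'key' returns int value 34

int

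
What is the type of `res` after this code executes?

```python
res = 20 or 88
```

'or' returns the first truthy value (20, which is int)

int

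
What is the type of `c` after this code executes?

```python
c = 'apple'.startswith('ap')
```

str.startswith() returns bool

bool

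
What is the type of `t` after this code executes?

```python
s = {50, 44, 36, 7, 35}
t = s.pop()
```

Popping from a set of ints returns int

int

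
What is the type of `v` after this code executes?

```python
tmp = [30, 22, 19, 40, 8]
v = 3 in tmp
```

'in' operator returns bool

bool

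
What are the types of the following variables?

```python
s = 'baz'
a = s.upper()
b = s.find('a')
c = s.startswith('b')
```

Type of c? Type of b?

str.startswith() returns bool; str.find() returns int

bool, int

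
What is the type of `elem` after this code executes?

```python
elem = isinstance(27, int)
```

isinstance() returns bool

bool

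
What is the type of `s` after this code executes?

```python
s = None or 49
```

'or' with None returns the other value (49, int)

int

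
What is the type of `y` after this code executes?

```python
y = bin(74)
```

bin() returns str representation

str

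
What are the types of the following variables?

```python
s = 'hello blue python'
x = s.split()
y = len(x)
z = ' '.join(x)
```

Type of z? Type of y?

str.join() returns str; len() returns int

str, int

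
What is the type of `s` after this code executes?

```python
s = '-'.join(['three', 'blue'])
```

str.join() returns str

str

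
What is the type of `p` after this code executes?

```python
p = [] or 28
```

'or' returns first truthy value (28, which is int)

int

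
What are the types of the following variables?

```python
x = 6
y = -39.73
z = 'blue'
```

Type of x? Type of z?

x is int; z is str

int, str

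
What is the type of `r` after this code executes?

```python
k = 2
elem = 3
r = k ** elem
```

int ** positive int returns int (2 ** 3 = 8)

int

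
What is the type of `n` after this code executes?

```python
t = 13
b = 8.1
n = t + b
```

int + float returns float (13 + 8.1 = 21.1)

float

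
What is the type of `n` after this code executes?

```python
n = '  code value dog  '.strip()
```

str.strip() returns str

str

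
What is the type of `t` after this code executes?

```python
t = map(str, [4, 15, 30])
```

map() returns a map iterator object

map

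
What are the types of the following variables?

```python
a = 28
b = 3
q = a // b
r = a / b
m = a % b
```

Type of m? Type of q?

int % int returns int; int // int returns int

int, int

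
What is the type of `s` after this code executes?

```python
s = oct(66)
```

oct() returns str representation

str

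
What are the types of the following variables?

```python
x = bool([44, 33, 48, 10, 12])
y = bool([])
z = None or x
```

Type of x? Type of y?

bool() returns bool; bool() returns bool

bool, bool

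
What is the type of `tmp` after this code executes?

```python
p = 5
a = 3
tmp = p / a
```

int / int always returns float in Python 3 (5 / 3 = 1.66667)

float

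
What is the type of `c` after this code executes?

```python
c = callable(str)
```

callable() returns bool

bool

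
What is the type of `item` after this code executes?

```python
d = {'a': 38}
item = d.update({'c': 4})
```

dict.update() returns None

NoneType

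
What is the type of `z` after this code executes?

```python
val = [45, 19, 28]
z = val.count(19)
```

list.count() returns int

int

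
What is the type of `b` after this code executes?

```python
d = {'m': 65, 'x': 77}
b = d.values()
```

.values() returns a dict_values view object

dict_values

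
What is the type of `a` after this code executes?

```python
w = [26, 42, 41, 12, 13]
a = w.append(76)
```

list.append() returns None (mutates in place)

NoneType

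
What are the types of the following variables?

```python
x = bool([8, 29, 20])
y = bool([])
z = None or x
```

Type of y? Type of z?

bool() returns bool; None or <bool> returns the bool

bool, bool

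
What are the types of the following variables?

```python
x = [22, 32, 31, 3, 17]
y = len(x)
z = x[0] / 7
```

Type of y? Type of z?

len() returns int; int / int returns float

int, float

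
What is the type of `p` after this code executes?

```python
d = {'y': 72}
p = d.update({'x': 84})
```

dict.update() returns None

NoneType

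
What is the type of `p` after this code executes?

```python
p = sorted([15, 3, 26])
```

sorted() always returns list

list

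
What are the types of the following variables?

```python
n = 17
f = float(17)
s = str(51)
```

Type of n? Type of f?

n is int; f is float

int, float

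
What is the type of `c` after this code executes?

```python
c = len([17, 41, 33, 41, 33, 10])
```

len() always returns int

int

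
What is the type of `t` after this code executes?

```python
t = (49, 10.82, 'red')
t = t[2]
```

Index 2 of tuple is 'red' which is str

str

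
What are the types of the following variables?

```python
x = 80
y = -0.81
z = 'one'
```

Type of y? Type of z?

y is float; z is str

float, str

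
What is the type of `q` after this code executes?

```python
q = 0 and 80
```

'and' returns the first falsy value (0, which is int)

int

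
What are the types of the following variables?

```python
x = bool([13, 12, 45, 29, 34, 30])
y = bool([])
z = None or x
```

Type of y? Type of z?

bool() returns bool; None or <bool> returns the bool

bool, bool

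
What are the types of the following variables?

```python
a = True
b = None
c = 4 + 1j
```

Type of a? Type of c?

a is bool; c is complex

bool, complex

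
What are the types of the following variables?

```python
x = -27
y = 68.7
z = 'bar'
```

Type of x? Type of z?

x is int; z is str

int, str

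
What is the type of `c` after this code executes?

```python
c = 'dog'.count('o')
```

str.count() returns int

int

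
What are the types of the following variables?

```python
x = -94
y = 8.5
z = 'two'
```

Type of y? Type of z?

y is float; z is str

float, str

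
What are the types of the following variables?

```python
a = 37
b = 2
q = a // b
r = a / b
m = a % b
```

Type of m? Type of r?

int % int returns int; int / int returns float

int, float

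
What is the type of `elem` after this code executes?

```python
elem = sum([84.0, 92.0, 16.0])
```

sum() of floats returns float

float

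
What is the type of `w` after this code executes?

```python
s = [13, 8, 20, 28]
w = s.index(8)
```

list.index() returns int

int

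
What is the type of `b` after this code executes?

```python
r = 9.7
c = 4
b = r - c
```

float - int returns float (9.7 - 4 = 5.7)

float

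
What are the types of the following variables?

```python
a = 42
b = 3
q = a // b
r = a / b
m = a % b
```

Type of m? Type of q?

int % int returns int; int // int returns int

int, int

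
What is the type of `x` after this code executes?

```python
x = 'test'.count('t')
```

str.count() returns int

int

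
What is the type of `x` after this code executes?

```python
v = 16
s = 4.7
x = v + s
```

int + float returns float (16 + 4.7 = 20.7)

float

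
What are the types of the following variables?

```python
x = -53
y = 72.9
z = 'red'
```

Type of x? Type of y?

x is int; y is float

int, float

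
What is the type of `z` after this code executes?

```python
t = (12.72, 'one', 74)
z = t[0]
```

Index 0 of tuple is 12.72 which is float

float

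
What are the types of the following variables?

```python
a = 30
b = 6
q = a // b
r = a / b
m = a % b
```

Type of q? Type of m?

int // int returns int; int % int returns int

int, int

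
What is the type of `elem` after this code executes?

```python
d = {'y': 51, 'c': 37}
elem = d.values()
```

.values() returns a dict_values view object

dict_values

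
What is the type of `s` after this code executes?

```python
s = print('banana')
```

print() returns None

NoneType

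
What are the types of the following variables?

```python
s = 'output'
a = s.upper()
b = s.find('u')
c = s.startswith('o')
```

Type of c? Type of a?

str.startswith() returns bool; str.upper() returns str

bool, str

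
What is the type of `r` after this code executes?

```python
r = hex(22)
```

hex() returns str representation

str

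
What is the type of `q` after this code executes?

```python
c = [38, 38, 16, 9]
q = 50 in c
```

'in' operator returns bool

bool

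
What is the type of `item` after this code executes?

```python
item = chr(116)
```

chr() returns str (single character)

str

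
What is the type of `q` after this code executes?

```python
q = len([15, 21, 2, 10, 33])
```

len() always returns int

int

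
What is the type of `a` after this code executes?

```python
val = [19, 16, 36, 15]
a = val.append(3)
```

list.append() returns None (mutates in place)

NoneType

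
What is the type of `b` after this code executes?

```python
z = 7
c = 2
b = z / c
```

int / int always returns float in Python 3 (7 / 2 = 3.5)

float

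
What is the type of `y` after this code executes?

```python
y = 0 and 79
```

'and' returns the first falsy value (0, which is int)

int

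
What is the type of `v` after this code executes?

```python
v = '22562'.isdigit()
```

str.isdigit() returns bool

bool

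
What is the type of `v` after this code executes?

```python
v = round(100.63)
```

round() with no ndigits arg returns int

int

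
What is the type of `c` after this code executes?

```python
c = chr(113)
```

chr() returns str (single character)

str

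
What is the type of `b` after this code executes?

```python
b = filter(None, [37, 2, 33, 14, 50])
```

filter() returns a filter iterator object

filter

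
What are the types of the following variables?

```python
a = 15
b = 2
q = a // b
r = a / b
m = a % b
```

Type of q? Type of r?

int // int returns int; int / int returns float

int, float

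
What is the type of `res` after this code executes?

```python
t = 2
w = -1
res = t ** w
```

int ** negative int returns float

float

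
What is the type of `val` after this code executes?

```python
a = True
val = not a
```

'not' always returns bool

bool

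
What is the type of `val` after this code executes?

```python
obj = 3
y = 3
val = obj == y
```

Equality comparison returns bool

bool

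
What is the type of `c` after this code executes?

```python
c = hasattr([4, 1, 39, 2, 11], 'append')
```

hasattr() returns bool

bool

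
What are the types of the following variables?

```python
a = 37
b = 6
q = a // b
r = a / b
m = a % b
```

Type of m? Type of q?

int % int returns int; int // int returns int

int, int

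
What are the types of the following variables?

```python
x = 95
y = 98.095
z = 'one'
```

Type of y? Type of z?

y is float; z is str

float, str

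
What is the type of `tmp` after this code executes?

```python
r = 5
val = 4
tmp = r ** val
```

int ** positive int returns int (5 ** 4 = 625)

int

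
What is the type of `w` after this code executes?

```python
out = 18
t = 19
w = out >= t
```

Comparison operators return bool

bool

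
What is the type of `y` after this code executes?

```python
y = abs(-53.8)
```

abs() of float returns float

float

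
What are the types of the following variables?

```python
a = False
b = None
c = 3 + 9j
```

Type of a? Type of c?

a is bool; c is complex

bool, complex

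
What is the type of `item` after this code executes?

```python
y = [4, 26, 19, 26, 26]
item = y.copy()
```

list.copy() returns list

list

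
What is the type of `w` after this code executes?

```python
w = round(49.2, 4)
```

round() with ndigits arg returns float

float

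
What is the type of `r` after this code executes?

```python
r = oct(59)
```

oct() returns str representation

str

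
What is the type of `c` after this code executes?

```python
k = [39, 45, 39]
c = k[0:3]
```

Slicing a list always returns a list

list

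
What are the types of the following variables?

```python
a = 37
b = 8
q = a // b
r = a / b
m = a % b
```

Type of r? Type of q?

int / int returns float; int // int returns int

float, int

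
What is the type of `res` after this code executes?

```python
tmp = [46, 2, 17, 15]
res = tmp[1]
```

Indexing a list of ints returns int (tmp[1] = 2)

int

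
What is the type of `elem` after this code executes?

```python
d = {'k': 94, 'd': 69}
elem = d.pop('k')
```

dict.pop() returns the value (int)

int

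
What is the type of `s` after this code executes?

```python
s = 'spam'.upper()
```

str.upper() returns str

str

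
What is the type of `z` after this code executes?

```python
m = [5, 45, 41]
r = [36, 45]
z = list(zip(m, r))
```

list(zip(...)) returns a list of tuples

list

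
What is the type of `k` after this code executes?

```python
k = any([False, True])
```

any() returns bool

bool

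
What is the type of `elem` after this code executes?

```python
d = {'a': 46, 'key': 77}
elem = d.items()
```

dict.items() returns a dict_items view

dict_items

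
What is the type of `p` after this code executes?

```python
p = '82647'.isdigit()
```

str.isdigit() returns bool

bool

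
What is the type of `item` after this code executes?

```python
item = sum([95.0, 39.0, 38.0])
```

sum() of floats returns float

float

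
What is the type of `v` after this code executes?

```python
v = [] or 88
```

'or' returns first truthy value (88, which is int)

int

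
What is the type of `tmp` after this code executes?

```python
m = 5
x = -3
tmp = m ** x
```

int ** negative int returns float

float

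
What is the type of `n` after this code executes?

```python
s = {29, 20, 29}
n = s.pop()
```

Popping from a set of ints returns int

int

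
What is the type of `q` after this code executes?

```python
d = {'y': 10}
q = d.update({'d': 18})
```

dict.update() returns None

NoneType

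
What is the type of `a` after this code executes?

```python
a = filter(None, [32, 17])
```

filter() returns a filter iterator object

filter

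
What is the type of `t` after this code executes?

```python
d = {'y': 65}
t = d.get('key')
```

dict.get() returns None when key 'key' is not found and no default given

NoneType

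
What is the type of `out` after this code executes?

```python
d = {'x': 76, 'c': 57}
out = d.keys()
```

.keys() returns a dict_keys view object

dict_keys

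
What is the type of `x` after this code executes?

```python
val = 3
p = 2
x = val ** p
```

int ** positive int returns int (3 ** 2 = 9)

int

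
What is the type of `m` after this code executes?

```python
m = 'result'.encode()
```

str.encode() returns bytes

bytes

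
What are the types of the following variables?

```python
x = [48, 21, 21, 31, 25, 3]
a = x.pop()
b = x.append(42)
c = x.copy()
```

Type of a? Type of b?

list.pop() returns the element (int); list.append() returns None

int, NoneType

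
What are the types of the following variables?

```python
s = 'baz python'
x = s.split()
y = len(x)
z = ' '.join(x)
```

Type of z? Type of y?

str.join() returns str; len() returns int

str, int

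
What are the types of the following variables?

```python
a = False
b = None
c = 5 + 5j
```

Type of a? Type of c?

a is bool; c is complex

bool, complex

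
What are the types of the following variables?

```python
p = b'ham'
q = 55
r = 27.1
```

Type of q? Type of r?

q is int; r is float

int, float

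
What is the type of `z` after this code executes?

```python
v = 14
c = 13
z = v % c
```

int % int returns int (14 % 13 = 1)

int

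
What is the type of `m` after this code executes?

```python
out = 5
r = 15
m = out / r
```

int / int always returns float in Python 3 (5 / 15 = 0.333333)

float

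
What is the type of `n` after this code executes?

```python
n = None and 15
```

'and' returns first falsy value (None)

NoneType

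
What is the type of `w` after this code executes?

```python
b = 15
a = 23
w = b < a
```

Comparison operators return bool

bool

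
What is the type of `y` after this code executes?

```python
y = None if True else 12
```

Ternary: condition is True, if branch (None) taken → NoneType

NoneType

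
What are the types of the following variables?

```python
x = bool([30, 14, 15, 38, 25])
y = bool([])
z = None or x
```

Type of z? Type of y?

None or <bool> returns the bool; bool() returns bool

bool, bool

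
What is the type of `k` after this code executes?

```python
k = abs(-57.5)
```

abs() of float returns float

float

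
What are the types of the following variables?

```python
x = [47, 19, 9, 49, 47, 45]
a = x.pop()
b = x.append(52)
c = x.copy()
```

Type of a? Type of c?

list.pop() returns the element (int); list.copy() returns list

int, list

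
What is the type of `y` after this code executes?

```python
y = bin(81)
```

bin() returns str representation

str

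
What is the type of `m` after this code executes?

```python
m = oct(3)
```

oct() returns str representation

str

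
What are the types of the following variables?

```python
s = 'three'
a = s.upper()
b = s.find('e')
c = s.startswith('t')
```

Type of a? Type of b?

str.upper() returns str; str.find() returns int

str, int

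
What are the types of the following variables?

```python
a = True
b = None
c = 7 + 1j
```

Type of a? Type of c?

a is bool; c is complex

bool, complex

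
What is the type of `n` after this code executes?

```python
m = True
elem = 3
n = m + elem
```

bool + int returns int (True is 1, so 1 + 3 = 4)

int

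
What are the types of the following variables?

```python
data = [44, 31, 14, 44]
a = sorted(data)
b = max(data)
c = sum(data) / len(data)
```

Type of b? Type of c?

max of ints returns int; int / int returns float

int, float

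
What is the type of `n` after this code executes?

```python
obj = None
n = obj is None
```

'is' comparison returns bool

bool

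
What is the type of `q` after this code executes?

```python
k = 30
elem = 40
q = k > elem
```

Comparison operators return bool

bool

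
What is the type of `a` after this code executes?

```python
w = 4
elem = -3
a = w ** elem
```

int ** negative int returns float

float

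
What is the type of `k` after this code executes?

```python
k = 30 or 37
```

'or' returns the first truthy value (30, which is int)

int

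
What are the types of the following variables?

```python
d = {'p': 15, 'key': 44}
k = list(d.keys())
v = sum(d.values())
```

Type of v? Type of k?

sum of int values returns int; list(...) returns list

int, list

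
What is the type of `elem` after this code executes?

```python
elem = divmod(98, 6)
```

divmod() returns a tuple (quotient, remainder)

tuple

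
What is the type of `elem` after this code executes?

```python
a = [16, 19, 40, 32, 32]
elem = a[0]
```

Indexing a list of ints returns int (a[0] = 16)

int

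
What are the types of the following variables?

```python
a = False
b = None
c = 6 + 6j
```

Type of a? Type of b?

a is bool; b is NoneType

bool, NoneType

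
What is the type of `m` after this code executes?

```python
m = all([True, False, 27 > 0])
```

all() returns bool

bool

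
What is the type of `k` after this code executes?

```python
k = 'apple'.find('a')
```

str.find() returns int (index, or -1)

int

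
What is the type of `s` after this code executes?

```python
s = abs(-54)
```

abs() of int returns int

int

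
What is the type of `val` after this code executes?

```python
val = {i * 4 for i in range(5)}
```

A set comprehension {expr for x in iterable} produces a set

set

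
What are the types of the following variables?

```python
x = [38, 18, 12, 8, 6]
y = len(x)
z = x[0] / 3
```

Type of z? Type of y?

int / int returns float; len() returns int

float, int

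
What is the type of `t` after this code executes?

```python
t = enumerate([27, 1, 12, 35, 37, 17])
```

enumerate() returns an enumerate iterator object

enumerate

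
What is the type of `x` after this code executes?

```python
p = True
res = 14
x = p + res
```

bool + int returns int (True is 1, so 1 + 14 = 15)

int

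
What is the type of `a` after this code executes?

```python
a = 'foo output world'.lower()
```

str.lower() returns str

str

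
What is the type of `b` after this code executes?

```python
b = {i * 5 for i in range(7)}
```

A set comprehension {expr for x in iterable} produces a set

set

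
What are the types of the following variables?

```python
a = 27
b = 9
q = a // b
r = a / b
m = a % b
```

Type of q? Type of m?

int // int returns int; int % int returns int

int, int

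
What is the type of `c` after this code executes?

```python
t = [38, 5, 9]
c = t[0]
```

Indexing a list of ints returns int (t[0] = 38)

int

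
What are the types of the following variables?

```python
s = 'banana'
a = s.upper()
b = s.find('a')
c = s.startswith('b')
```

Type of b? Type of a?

str.find() returns int; str.upper() returns str

int, str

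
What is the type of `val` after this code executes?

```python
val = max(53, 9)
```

max() of ints returns int

int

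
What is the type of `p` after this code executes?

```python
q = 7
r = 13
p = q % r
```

int % int returns int (7 % 13 = 7)

int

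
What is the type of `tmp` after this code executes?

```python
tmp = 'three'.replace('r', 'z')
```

str.replace() returns str

str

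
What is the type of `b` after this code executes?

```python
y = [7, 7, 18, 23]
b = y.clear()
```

list.clear() returns None

NoneType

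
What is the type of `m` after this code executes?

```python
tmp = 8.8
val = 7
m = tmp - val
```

float - int returns float (8.8 - 7 = 1.8)

float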